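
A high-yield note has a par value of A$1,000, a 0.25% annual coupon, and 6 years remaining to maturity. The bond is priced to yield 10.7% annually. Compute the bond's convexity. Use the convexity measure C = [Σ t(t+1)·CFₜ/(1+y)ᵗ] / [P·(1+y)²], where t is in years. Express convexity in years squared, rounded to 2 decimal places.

With y = 0.107:
  t   CF        PV=CF/(1+0.107)^t    t·PV        t(t+1)·PV
  1         2.50         2.2584         2.2584           4.5167
  2         2.50         2.0401         4.0801          12.2404
  3         2.50         1.8429         5.5286          22.1146
  4         2.50         1.6648         6.6590          33.2950
  5         2.50         1.5038         7.5192          45.1152
  6     1,002.50       544.7518     3,268.5107      22,879.5747
  Σ                    554.0617     3,294.5560      22,996.8566
P = 554.0617.
Convexity = Σ t(t+1)·PV / [P·(1+y)²] = 22,996.8566 / (554.0617 × 1.225449) = 33.86999.

33.87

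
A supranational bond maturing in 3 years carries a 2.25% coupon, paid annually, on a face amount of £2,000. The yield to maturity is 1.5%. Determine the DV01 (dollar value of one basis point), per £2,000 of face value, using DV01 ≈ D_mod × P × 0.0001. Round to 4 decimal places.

Periodic yield y = 0.015.
  t   CF        PV=CF/(1+0.015)^t    t·PV
  1        45.00        44.3350        44.3350
  2        45.00        43.6798        87.3596
  3     2,045.00     1,955.6683     5,867.0048
  Σ                  2,043.6830     5,998.6993
P = 2,043.6830; D_Mac = 2.93524 yrs; D_mod = 2.89186 yrs.
DV01 ≈ 2.89186 × 2,043.6830 × 0.0001 = 0.591005.

£0.5910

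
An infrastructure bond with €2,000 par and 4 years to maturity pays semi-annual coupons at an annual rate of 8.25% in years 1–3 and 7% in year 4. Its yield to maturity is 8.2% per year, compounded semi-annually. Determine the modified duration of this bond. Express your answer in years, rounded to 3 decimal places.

Periodic yield y = 0.041. First find Macaulay duration:
  t   CF        PV=CF/(1+0.041)^t    t·PV
  1        82.50        79.2507        79.2507
  2        82.50        76.1294       152.2588
  3        82.50        73.1310       219.3931
  4        82.50        70.2508       281.0030
  5        82.50        67.4839       337.4196
  6        82.50        64.8261       388.9563
  7        70.00        52.8376       369.8631
  8     2,070.00     1,500.9441    12,007.5526
  Σ                  1,984.8536    13,835.6973
P = 1,984.8536; Macaulay duration = 13,835.6973 / 1,984.8536 = 6.97064 half-year periods = 3.48532 years.
Modified duration = D_Mac / (1 + y) = 3.48532 / 1.041 = 3.34805 years.

3.348 years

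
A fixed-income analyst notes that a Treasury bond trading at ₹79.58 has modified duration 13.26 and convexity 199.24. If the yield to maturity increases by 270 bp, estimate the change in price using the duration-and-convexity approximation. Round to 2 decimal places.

-₹22.71

Duration effect: -D_mod·Δy = -13.26 × (+0.027) = -0.358020
Convexity effect: ½·C·(Δy)² = 0.5 × 199.24 × (0.027)² = +0.07262298
ΔP/P ≈ -0.358020 + 0.07262298 = -0.28539702
ΔP ≈ 79.58 × (-0.28539702) = -22.7118948516.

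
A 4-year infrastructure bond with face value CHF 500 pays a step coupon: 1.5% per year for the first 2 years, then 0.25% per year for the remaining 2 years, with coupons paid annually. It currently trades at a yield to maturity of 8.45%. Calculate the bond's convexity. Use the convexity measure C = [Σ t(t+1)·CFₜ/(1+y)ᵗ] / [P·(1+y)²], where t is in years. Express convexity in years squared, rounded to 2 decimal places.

16.50

With y = 0.0845:
  t   CF        PV=CF/(1+0.0845)^t    t·PV        t(t+1)·PV
  1         7.50         6.9156         6.9156          13.8313
  2         7.50         6.3768        12.7536          38.2607
  3         1.25         0.9800         2.9400          11.7599
  4       501.25       362.3566     1,449.4263       7,247.1317
  Σ                    376.6290     1,472.0355       7,310.9836
P = 376.6290.
Convexity = Σ t(t+1)·PV / [P·(1+y)²] = 7,310.9836 / (376.6290 × 1.176140) = 16.50452.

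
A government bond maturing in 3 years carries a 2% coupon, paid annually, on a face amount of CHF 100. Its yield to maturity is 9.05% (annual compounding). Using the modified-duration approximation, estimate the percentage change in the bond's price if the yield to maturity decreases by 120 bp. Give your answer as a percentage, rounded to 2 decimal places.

+3.23%

Periodic yield y = 0.0905. Modified duration first:
  t   CF        PV=CF/(1+0.0905)^t    t·PV
  1         2.00         1.8340         1.8340
  2         2.00         1.6818         3.3636
  3       102.00        78.6544       235.9633
  Σ                     82.1703       241.1609
P = 82.1703; D_Mac = 2.93489 yrs; D_mod = 2.93489/(1+0.0905) = 2.69133 yrs.
ΔP/P ≈ -D_mod · Δy = -2.69133 × (-0.012) = +0.032296 = +3.2296%.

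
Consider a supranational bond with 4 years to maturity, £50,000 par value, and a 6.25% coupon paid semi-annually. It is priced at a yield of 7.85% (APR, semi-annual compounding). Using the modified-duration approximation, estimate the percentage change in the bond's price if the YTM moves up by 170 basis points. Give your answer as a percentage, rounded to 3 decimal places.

Periodic yield y = 0.03925. Modified duration first:
  t   CF        PV=CF/(1+0.03925)^t    t·PV
  1     1,562.50     1,503.4881     1,503.4881
  2     1,562.50     1,446.7049     2,893.4098
  3     1,562.50     1,392.0663     4,176.1990
  4     1,562.50     1,339.4913     5,357.9652
  5     1,562.50     1,288.9019     6,444.5094
  6     1,562.50     1,240.2231     7,441.3388
  7     1,562.50     1,193.3829     8,353.6800
  8    51,562.50    37,894.2835   303,154.2684
  Σ                 47,298.5420   339,324.8587
P = 47,298.5420; D_Mac = 7.17411 half-year periods = 3.58705 yrs; D_mod = 3.58705/(1+0.03925) = 3.45158 yrs.
ΔP/P ≈ -D_mod · Δy = -3.45158 × (+0.017) = -0.058677 = -5.8677%.

-5.868%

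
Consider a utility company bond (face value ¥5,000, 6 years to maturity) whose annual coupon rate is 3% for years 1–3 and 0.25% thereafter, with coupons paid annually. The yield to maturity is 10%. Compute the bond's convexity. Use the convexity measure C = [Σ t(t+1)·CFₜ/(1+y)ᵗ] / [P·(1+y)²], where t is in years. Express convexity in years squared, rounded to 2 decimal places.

With y = 0.1:
  t   CF        PV=CF/(1+0.1)^t    t·PV        t(t+1)·PV
  1       150.00       136.3636       136.3636         272.7273
  2       150.00       123.9669       247.9339         743.8017
  3       150.00       112.6972       338.0917       1,352.3666
  4        12.50         8.5377        34.1507         170.7534
  5        12.50         7.7615        38.8076         232.8455
  6     5,012.50     2,829.4256    16,976.5534     118,835.8741
  Σ                  3,218.7526    17,771.9009     121,608.3686
P = 3,218.7526.
Convexity = Σ t(t+1)·PV / [P·(1+y)²] = 121,608.3686 / (3,218.7526 × 1.210000) = 31.22414.

31.22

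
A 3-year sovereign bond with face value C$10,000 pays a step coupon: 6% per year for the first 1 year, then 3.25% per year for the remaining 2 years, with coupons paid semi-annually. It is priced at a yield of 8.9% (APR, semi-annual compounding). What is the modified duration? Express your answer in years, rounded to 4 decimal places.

2.6890 years

Periodic yield y = 0.0445. First find Macaulay duration:
  t   CF        PV=CF/(1+0.0445)^t    t·PV
  1       300.00       287.2188       287.2188
  2       300.00       274.9821       549.9641
  3       162.50       142.6028       427.8084
  4       162.50       136.5273       546.1093
  5       162.50       130.7107       653.5535
  6    10,162.50     7,826.1811    46,957.0865
  Σ                  8,798.2227    49,421.7406
P = 8,798.2227; Macaulay duration = 49,421.7406 / 8,798.2227 = 5.61724 half-year periods = 2.80862 years.
Modified duration = D_Mac / (1 + y) = 2.80862 / 1.0445 = 2.68896 years.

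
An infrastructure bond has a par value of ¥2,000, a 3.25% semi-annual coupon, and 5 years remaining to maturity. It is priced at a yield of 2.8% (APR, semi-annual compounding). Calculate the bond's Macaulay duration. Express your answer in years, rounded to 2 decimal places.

4.66 years

Periodic yield y = 0.014. Discount each cash flow and weight by its period:
  t   CF        PV=CF/(1+0.014)^t    t·PV
  1        32.50        32.0513        32.0513
  2        32.50        31.6088        63.2175
  3        32.50        31.1723        93.5170
  4        32.50        30.7420       122.9678
  5        32.50        30.3175       151.5876
  6        32.50        29.8989       179.3936
  7        32.50        29.4861       206.4029
  8        32.50        29.0790       232.6321
  9        32.50        28.6775       258.0978
  10    2,032.50     1,768.6871    17,686.8708
  Σ                  2,041.7205    19,026.7384
Price P = Σ PV = 2,041.7205.
Macaulay duration = Σ(t·PV) / P = 19,026.7384 / 2,041.7205 = 9.31897 half-year periods.
In years: 9.31897 / 2 = 4.65949 years.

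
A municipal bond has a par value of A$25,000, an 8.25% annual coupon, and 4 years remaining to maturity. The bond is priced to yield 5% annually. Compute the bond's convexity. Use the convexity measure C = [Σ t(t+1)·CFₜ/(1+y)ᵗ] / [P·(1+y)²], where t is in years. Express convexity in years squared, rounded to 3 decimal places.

15.675

With y = 0.05:
  t   CF        PV=CF/(1+0.05)^t    t·PV        t(t+1)·PV
  1     2,062.50     1,964.2857     1,964.2857       3,928.5714
  2     2,062.50     1,870.7483     3,741.4966      11,224.4898
  3     2,062.50     1,781.6650     5,344.9951      21,379.9806
  4    27,062.50    22,264.3857    89,057.5429     445,287.7145
  Σ                 27,881.0848   100,108.3204     481,820.7563
P = 27,881.0848.
Convexity = Σ t(t+1)·PV / [P·(1+y)²] = 481,820.7563 / (27,881.0848 × 1.102500) = 15.67463.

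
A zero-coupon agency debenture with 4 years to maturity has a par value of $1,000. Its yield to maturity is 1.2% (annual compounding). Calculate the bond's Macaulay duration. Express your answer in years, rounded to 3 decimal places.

4.000 years

A zero-coupon bond has a single cash flow at maturity, so its Macaulay duration equals its maturity: 4 years.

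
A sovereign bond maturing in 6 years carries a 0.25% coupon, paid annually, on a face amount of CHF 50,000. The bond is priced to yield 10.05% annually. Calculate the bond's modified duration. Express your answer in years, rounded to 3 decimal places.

Periodic yield y = 0.1005. First find Macaulay duration:
  t   CF        PV=CF/(1+0.1005)^t    t·PV
  1       125.00       113.5847       113.5847
  2       125.00       103.2119       206.4239
  3       125.00        93.7864       281.3592
  4       125.00        85.2216       340.8865
  5       125.00        77.4390       387.1950
  6    50,125.00    28,217.2122   169,303.2732
  Σ                 28,690.4559   170,632.7226
P = 28,690.4559; Macaulay duration = 170,632.7226 / 28,690.4559 = 5.94737 years.
Modified duration = D_Mac / (1 + y) = 5.94737 / 1.1005 = 5.40424 years.

5.404 years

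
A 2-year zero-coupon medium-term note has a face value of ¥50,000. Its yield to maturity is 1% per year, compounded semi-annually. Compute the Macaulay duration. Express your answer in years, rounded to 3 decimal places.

2.000 years

A zero-coupon bond has a single cash flow at maturity, so its Macaulay duration equals its maturity: 2 years.
(Equivalently: 4 semi-annual periods ÷ 2 = 2 years.)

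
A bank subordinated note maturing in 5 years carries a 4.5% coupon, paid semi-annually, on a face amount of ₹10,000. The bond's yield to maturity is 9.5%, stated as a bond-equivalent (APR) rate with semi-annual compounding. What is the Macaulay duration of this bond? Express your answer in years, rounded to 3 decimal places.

4.467 years

Periodic yield y = 0.0475. Discount each cash flow and weight by its period:
  t   CF        PV=CF/(1+0.0475)^t    t·PV
  1       225.00       214.7971       214.7971
  2       225.00       205.0569       410.1139
  3       225.00       195.7584       587.2752
  4       225.00       186.8815       747.5261
  5       225.00       178.4072       892.0360
  6       225.00       170.3171     1,021.9028
  7       225.00       162.5939     1,138.1574
  8       225.00       155.2209     1,241.7674
  9       225.00       148.1823     1,333.6404
  10   10,225.00     6,428.6976    64,286.9764
  Σ                  8,045.9131    71,874.1927
Price P = Σ PV = 8,045.9131.
Macaulay duration = Σ(t·PV) / P = 71,874.1927 / 8,045.9131 = 8.93301 half-year periods.
In years: 8.93301 / 2 = 4.46650 years.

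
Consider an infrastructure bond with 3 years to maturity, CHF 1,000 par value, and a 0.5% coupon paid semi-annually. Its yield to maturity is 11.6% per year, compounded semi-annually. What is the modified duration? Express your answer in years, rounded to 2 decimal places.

2.81 years

Periodic yield y = 0.058. First find Macaulay duration:
  t   CF        PV=CF/(1+0.058)^t    t·PV
  1         2.50         2.3629         2.3629
  2         2.50         2.2334         4.4668
  3         2.50         2.1110         6.3329
  4         2.50         1.9953         7.9810
  5         2.50         1.8859         9.4293
  6     1,002.50       714.7767     4,288.6601
  Σ                    725.3651     4,319.2331
P = 725.3651; Macaulay duration = 4,319.2331 / 725.3651 = 5.95456 half-year periods = 2.97728 years.
Modified duration = D_Mac / (1 + y) = 2.97728 / 1.058 = 2.81407 years.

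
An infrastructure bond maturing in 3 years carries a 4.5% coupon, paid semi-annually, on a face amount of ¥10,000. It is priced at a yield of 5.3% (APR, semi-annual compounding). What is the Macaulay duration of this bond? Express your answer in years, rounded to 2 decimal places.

2.84 years

Periodic yield y = 0.0265. Discount each cash flow and weight by its period:
  t   CF        PV=CF/(1+0.0265)^t    t·PV
  1       225.00       219.1914       219.1914
  2       225.00       213.5328       427.0656
  3       225.00       208.0203       624.0608
  4       225.00       202.6500       810.6002
  5       225.00       197.4185       987.0923
  6    10,225.00     8,739.9630    52,439.7780
  Σ                  9,780.7760    55,507.7884
Price P = Σ PV = 9,780.7760.
Macaulay duration = Σ(t·PV) / P = 55,507.7884 / 9,780.7760 = 5.67519 half-year periods.
In years: 5.67519 / 2 = 2.83760 years.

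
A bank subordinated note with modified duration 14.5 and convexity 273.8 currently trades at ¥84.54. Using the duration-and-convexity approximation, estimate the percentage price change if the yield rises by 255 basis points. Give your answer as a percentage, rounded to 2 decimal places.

-28.07%

Duration effect: -D_mod·Δy = -14.5 × (+0.0255) = -0.369750
Convexity effect: ½·C·(Δy)² = 0.5 × 273.8 × (0.0255)² = +0.089019225
ΔP/P ≈ -0.369750 + 0.089019225 = -0.280730775
= -28.0730775%.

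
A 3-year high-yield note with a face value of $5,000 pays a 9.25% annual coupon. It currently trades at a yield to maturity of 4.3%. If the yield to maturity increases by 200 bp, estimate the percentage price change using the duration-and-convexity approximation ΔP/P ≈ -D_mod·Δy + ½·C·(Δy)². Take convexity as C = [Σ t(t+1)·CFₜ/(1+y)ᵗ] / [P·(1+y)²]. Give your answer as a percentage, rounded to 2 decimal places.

With y = 0.043:
  t   CF        PV=CF/(1+0.043)^t    t·PV        t(t+1)·PV
  1       462.50       443.4324       443.4324         886.8648
  2       462.50       425.1509       850.3018       2,550.9055
  3     5,462.50     4,814.3596    14,443.0788      57,772.3150
  Σ                  5,682.9429    15,736.8130      61,210.0853
P = 5,682.9429; D_Mac = 2.76913 yrs; D_mod = 2.65497 yrs; C = 9.90105.
Duration effect: -2.65497 × (+0.02) = -0.053099
Convexity effect: 0.5 × 9.90105 × (0.02)² = +0.0019802
ΔP/P ≈ -0.053099 + 0.0019802 = -0.051119 = -5.1119%.

-5.11%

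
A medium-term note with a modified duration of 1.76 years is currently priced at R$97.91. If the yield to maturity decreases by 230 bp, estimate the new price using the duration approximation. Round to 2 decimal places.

Duration approximation: ΔP/P ≈ -D_mod · Δy = -1.76 × (-0.023) = +0.040480.
New price ≈ 97.91 × (1 + 0.040480) = 101.8733968.

R$101.87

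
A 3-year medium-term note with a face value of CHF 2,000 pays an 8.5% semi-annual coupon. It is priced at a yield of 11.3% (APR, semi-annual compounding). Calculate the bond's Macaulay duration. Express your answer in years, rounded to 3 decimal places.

Periodic yield y = 0.0565. Discount each cash flow and weight by its period:
  t   CF        PV=CF/(1+0.0565)^t    t·PV
  1        85.00        80.4543        80.4543
  2        85.00        76.1518       152.3035
  3        85.00        72.0793       216.2378
  4        85.00        68.2246       272.8984
  5        85.00        64.5760       322.8802
  6     2,085.00     1,499.3018     8,995.8106
  Σ                  1,860.7878    10,040.5848
Price P = Σ PV = 1,860.7878.
Macaulay duration = Σ(t·PV) / P = 10,040.5848 / 1,860.7878 = 5.39588 half-year periods.
In years: 5.39588 / 2 = 2.69794 years.

2.698 years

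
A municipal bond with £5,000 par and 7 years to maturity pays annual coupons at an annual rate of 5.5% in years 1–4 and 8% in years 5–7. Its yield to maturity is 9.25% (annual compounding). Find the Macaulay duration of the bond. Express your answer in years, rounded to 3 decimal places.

Periodic yield y = 0.0925. Discount each cash flow and weight by its year:
  t   CF        PV=CF/(1+0.0925)^t    t·PV
  1       275.00       251.7162       251.7162
  2       275.00       230.4039       460.8078
  3       275.00       210.8960       632.6880
  4       275.00       193.0398       772.1593
  5       400.00       257.0116     1,285.0581
  6       400.00       235.2509     1,411.5055
  7     5,400.00     2,906.9907    20,348.9348
  Σ                  4,285.3092    25,162.8697
Price P = Σ PV = 4,285.3092.
Macaulay duration = Σ(t·PV) / P = 25,162.8697 / 4,285.3092 = 5.87189 years.

5.872 years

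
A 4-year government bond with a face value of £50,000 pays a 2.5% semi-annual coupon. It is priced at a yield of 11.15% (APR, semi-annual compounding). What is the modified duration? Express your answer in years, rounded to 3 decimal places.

3.594 years

Periodic yield y = 0.05575. First find Macaulay duration:
  t   CF        PV=CF/(1+0.05575)^t    t·PV
  1       625.00       591.9962       591.9962
  2       625.00       560.7352     1,121.4704
  3       625.00       531.1250     1,593.3750
  4       625.00       503.0784     2,012.3135
  5       625.00       476.5128     2,382.5640
  6       625.00       451.3500     2,708.1002
  7       625.00       427.5160     2,992.6121
  8    50,625.00    32,800.1867   262,401.4934
  Σ                 36,342.5003   275,803.9249
P = 36,342.5003; Macaulay duration = 275,803.9249 / 36,342.5003 = 7.58902 half-year periods = 3.79451 years.
Modified duration = D_Mac / (1 + y) = 3.79451 / 1.05575 = 3.59414 years.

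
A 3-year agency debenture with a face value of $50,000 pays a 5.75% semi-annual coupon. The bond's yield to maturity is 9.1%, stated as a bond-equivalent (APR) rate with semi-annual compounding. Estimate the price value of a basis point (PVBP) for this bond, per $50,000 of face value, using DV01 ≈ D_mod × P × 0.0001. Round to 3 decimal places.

Periodic yield y = 0.0455.
  t   CF        PV=CF/(1+0.0455)^t    t·PV
  1     1,437.50     1,374.9402     1,374.9402
  2     1,437.50     1,315.1030     2,630.2061
  3     1,437.50     1,257.8699     3,773.6098
  4     1,437.50     1,203.1276     4,812.5106
  5     1,437.50     1,150.7677     5,753.8386
  6    51,437.50    39,385.4335   236,312.6008
  Σ                 45,687.2420   254,657.7061
P = 45,687.2420; D_Mac = 5.57393 half-year periods = 2.78697 yrs; D_mod = 2.66568 yrs.
DV01 ≈ 2.66568 × 45,687.2420 × 0.0001 = 12.178752.

$12.179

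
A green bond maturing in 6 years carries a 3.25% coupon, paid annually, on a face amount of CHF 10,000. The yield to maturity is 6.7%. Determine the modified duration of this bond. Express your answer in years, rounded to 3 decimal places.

Periodic yield y = 0.067. First find Macaulay duration:
  t   CF        PV=CF/(1+0.067)^t    t·PV
  1       325.00       304.5923       304.5923
  2       325.00       285.4661       570.9322
  3       325.00       267.5409       802.6226
  4       325.00       250.7412     1,002.9648
  5       325.00       234.9964     1,174.9821
  6    10,325.00     6,996.8658    41,981.1948
  Σ                  8,340.2027    45,837.2887
P = 8,340.2027; Macaulay duration = 45,837.2887 / 8,340.2027 = 5.49594 years.
Modified duration = D_Mac / (1 + y) = 5.49594 / 1.067 = 5.15084 years.

5.151 years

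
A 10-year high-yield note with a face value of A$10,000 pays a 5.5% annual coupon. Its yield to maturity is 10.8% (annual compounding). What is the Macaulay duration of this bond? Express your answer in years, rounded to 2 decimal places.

7.46 years

Periodic yield y = 0.108. Discount each cash flow and weight by its year:
  t   CF        PV=CF/(1+0.108)^t    t·PV
  1       550.00       496.3899       496.3899
  2       550.00       448.0053       896.0106
  3       550.00       404.3369     1,213.0108
  4       550.00       364.9250     1,459.7001
  5       550.00       329.3547     1,646.7736
  6       550.00       297.2515     1,783.5093
  7       550.00       268.2776     1,877.9430
  8       550.00       242.1278     1,937.0222
  9       550.00       218.5269     1,966.7418
  10   10,550.00     3,783.1613    37,831.6128
  Σ                  6,852.3569    51,108.7141
Price P = Σ PV = 6,852.3569.
Macaulay duration = Σ(t·PV) / P = 51,108.7141 / 6,852.3569 = 7.45856 years.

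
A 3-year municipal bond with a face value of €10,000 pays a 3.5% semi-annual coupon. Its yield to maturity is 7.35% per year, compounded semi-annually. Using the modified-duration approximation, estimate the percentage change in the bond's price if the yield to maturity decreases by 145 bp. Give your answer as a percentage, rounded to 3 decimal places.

Periodic yield y = 0.03675. Modified duration first:
  t   CF        PV=CF/(1+0.03675)^t    t·PV
  1       175.00       168.7967       168.7967
  2       175.00       162.8133       325.6267
  3       175.00       157.0420       471.1261
  4       175.00       151.4753       605.9013
  5       175.00       146.1059       730.5296
  6    10,175.00     8,193.8905    49,163.3427
  Σ                  8,980.1238    51,465.3231
P = 8,980.1238; D_Mac = 5.73103 half-year periods = 2.86551 yrs; D_mod = 2.86551/(1+0.03675) = 2.76394 yrs.
ΔP/P ≈ -D_mod · Δy = -2.76394 × (-0.0145) = +0.040077 = +4.0077%.

+4.008%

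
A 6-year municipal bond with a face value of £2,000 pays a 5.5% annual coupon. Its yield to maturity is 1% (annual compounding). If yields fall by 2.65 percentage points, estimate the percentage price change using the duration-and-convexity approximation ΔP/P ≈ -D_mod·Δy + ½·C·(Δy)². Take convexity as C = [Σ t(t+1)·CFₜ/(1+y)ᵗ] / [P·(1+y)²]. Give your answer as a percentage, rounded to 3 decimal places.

With y = 0.01:
  t   CF        PV=CF/(1+0.01)^t    t·PV        t(t+1)·PV
  1       110.00       108.9109       108.9109         217.8218
  2       110.00       107.8326       215.6651         646.9954
  3       110.00       106.7649       320.2947       1,281.1790
  4       110.00       105.7078       422.8314       2,114.1568
  5       110.00       104.6612       523.3061       3,139.8368
  6     2,110.00     1,987.7154    11,926.2927      83,484.0487
  Σ                  2,521.5929    13,517.3009      90,884.0384
P = 2,521.5929; D_Mac = 5.36062 yrs; D_mod = 5.30754 yrs; C = 35.33214.
Duration effect: -5.30754 × (-0.0265) = +0.140650
Convexity effect: 0.5 × 35.33214 × (-0.0265)² = +0.0124060
ΔP/P ≈ +0.140650 + 0.0124060 = +0.153056 = +15.3056%.

+15.306%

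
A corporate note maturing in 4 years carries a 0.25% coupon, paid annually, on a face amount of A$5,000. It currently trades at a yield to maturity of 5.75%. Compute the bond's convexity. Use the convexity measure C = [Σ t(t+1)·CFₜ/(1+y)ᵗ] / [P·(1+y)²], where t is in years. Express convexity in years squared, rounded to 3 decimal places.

17.784

With y = 0.0575:
  t   CF        PV=CF/(1+0.0575)^t    t·PV        t(t+1)·PV
  1        12.50        11.8203        11.8203          23.6407
  2        12.50        11.1776        22.3552          67.0657
  3        12.50        10.5699        31.7096         126.8382
  4     5,012.50     4,008.0477    16,032.1908      80,160.9540
  Σ                  4,041.6155    16,098.0759      80,378.4986
P = 4,041.6155.
Convexity = Σ t(t+1)·PV / [P·(1+y)²] = 80,378.4986 / (4,041.6155 × 1.118306) = 17.78378.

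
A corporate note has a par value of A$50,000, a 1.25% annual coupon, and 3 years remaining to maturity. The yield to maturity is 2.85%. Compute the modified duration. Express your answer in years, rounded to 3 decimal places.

Periodic yield y = 0.0285. First find Macaulay duration:
  t   CF        PV=CF/(1+0.0285)^t    t·PV
  1       625.00       607.6811       607.6811
  2       625.00       590.8421     1,181.6842
  3    50,625.00    46,532.0459   139,596.1378
  Σ                 47,730.5691   141,385.5031
P = 47,730.5691; Macaulay duration = 141,385.5031 / 47,730.5691 = 2.96216 years.
Modified duration = D_Mac / (1 + y) = 2.96216 / 1.0285 = 2.88008 years.

2.880 years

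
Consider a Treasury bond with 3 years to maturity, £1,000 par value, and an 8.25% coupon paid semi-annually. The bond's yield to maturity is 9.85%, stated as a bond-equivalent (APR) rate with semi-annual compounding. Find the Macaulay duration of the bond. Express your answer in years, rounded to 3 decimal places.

2.711 years

Periodic yield y = 0.04925. Discount each cash flow and weight by its period:
  t   CF        PV=CF/(1+0.04925)^t    t·PV
  1        41.25        39.3138        39.3138
  2        41.25        37.4685        74.9369
  3        41.25        35.7098       107.1293
  4        41.25        34.0336       136.1344
  5        41.25        32.4361       162.1807
  6     1,041.25       780.3351     4,682.0107
  Σ                    959.2969     5,201.7058
Price P = Σ PV = 959.2969.
Macaulay duration = Σ(t·PV) / P = 5,201.7058 / 959.2969 = 5.42241 half-year periods.
In years: 5.42241 / 2 = 2.71121 years.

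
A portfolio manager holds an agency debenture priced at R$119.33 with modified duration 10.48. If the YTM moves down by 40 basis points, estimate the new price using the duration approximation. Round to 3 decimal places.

Duration approximation: ΔP/P ≈ -D_mod · Δy = -10.48 × (-0.004) = +0.041920.
New price ≈ 119.33 × (1 + 0.041920) = 124.3323136.

R$124.332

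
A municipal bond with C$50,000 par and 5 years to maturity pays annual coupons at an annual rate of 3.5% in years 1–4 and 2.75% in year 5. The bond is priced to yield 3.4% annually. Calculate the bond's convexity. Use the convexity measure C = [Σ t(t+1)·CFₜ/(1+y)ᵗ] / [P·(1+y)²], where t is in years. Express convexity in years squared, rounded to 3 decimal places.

25.614

With y = 0.034:
  t   CF        PV=CF/(1+0.034)^t    t·PV        t(t+1)·PV
  1     1,750.00     1,692.4565     1,692.4565       3,384.9130
  2     1,750.00     1,636.8051     3,273.6102       9,820.8306
  3     1,750.00     1,582.9837     4,748.9510      18,995.8039
  4     1,750.00     1,530.9320     6,123.7279      30,618.6395
  5    51,375.00    43,465.9465   217,329.7325   1,303,978.3949
  Σ                 49,909.1237   233,168.4781   1,366,798.5820
P = 49,909.1237.
Convexity = Σ t(t+1)·PV / [P·(1+y)²] = 1,366,798.5820 / (49,909.1237 × 1.069156) = 25.61436.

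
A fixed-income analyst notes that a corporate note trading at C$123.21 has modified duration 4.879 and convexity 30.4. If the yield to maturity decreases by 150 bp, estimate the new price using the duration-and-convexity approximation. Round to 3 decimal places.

C$132.649

Duration effect: -D_mod·Δy = -4.879 × (-0.015) = +0.073185
Convexity effect: ½·C·(Δy)² = 0.5 × 30.4 × (-0.015)² = +0.0034200
ΔP/P ≈ +0.073185 + 0.0034200 = +0.076605
New price ≈ 123.21 × (1 + 0.076605) = 132.64850205.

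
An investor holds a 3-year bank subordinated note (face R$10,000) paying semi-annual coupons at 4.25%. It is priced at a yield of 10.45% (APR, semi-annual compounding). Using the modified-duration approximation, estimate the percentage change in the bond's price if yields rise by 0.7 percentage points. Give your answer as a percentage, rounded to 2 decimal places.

-1.88%

Periodic yield y = 0.05225. Modified duration first:
  t   CF        PV=CF/(1+0.05225)^t    t·PV
  1       212.50       201.9482       201.9482
  2       212.50       191.9204       383.8407
  3       212.50       182.3905       547.1714
  4       212.50       173.3338       693.3351
  5       212.50       164.7268       823.6340
  6    10,212.50     7,523.4747    45,140.8480
  Σ                  8,437.7943    47,790.7774
P = 8,437.7943; D_Mac = 5.66389 half-year periods = 2.83195 yrs; D_mod = 2.83195/(1+0.05225) = 2.69133 yrs.
ΔP/P ≈ -D_mod · Δy = -2.69133 × (+0.007) = -0.018839 = -1.8839%.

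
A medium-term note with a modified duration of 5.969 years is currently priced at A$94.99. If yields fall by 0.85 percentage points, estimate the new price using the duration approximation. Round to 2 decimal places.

Duration approximation: ΔP/P ≈ -D_mod · Δy = -5.969 × (-0.0085) = +0.0507365.
New price ≈ 94.99 × (1 + 0.0507365) = 99.809460135.

A$99.81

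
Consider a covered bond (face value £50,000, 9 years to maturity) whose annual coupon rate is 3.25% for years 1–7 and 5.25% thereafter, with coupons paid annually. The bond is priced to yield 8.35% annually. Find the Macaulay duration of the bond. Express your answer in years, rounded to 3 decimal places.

Periodic yield y = 0.0835. Discount each cash flow and weight by its year:
  t   CF        PV=CF/(1+0.0835)^t    t·PV
  1     1,625.00     1,499.7693     1,499.7693
  2     1,625.00     1,384.1894     2,768.3789
  3     1,625.00     1,277.5168     3,832.5504
  4     1,625.00     1,179.0649     4,716.2595
  5     1,625.00     1,088.2002     5,441.0008
  6     1,625.00     1,004.3379     6,026.0277
  7     1,625.00       926.9386     6,488.5700
  8     2,625.00     1,381.9680    11,055.7439
  9    52,625.00    25,570.0671   230,130.6040
  Σ                 35,312.0522   271,958.9045
Price P = Σ PV = 35,312.0522.
Macaulay duration = Σ(t·PV) / P = 271,958.9045 / 35,312.0522 = 7.70159 years.

7.702 years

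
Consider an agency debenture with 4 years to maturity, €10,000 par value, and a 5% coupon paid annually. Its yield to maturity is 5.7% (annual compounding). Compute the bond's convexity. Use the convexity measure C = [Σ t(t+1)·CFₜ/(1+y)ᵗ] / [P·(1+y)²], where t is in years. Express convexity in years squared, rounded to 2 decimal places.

16.23

With y = 0.057:
  t   CF        PV=CF/(1+0.057)^t    t·PV        t(t+1)·PV
  1       500.00       473.0369       473.0369         946.0738
  2       500.00       447.5278       895.0556       2,685.1669
  3       500.00       423.3943     1,270.1830       5,080.7320
  4    10,500.00     8,411.8080    33,647.2319     168,236.1594
  Σ                  9,755.7670    36,285.5074     176,948.1321
P = 9,755.7670.
Convexity = Σ t(t+1)·PV / [P·(1+y)²] = 176,948.1321 / (9,755.7670 × 1.117249) = 16.23434.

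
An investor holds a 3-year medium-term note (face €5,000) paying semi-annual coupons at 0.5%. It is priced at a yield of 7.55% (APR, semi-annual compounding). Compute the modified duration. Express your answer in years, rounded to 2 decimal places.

2.87 years

Periodic yield y = 0.03775. First find Macaulay duration:
  t   CF        PV=CF/(1+0.03775)^t    t·PV
  1        12.50        12.0453        12.0453
  2        12.50        11.6071        23.2142
  3        12.50        11.1849        33.5547
  4        12.50        10.7780        43.1121
  5        12.50        10.3860        51.9298
  6     5,012.50     4,013.2659    24,079.5953
  Σ                  4,069.2672    24,243.4514
P = 4,069.2672; Macaulay duration = 24,243.4514 / 4,069.2672 = 5.95769 half-year periods = 2.97885 years.
Modified duration = D_Mac / (1 + y) = 2.97885 / 1.03775 = 2.87049 years.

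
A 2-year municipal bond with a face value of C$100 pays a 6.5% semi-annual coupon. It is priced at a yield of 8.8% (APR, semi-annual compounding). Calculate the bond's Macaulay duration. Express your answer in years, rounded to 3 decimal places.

1.905 years

Periodic yield y = 0.044. Discount each cash flow and weight by its period:
  t   CF        PV=CF/(1+0.044)^t    t·PV
  1         3.25         3.1130         3.1130
  2         3.25         2.9818         5.9637
  3         3.25         2.8562         8.5685
  4       103.25        86.9137       347.6547
  Σ                     95.8647       365.2998
Price P = Σ PV = 95.8647.
Macaulay duration = Σ(t·PV) / P = 365.2998 / 95.8647 = 3.81058 half-year periods.
In years: 3.81058 / 2 = 1.90529 years.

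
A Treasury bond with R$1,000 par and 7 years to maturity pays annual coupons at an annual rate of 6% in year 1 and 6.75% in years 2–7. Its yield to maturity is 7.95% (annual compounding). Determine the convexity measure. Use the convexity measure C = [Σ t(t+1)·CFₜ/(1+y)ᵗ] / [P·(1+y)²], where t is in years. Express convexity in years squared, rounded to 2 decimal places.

With y = 0.0795:
  t   CF        PV=CF/(1+0.0795)^t    t·PV        t(t+1)·PV
  1        60.00        55.5813        55.5813         111.1626
  2        67.50        57.9240       115.8480         347.5439
  3        67.50        53.6582       160.9745         643.8980
  4        67.50        49.7065       198.8260         994.1300
  5        67.50        46.0459       230.2293       1,381.3756
  6        67.50        42.6548       255.9288       1,791.5015
  7     1,067.50       624.8983     4,374.2882      34,994.3059
  Σ                    930.4689     5,391.6761      40,263.9176
P = 930.4689.
Convexity = Σ t(t+1)·PV / [P·(1+y)²] = 40,263.9176 / (930.4689 × 1.165320) = 37.13375.

37.13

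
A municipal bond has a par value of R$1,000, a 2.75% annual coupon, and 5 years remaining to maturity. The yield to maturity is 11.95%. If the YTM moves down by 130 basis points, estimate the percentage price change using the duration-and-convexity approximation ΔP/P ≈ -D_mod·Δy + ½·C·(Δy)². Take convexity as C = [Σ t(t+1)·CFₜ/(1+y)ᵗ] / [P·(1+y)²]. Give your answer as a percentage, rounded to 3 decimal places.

+5.607%

With y = 0.1195:
  t   CF        PV=CF/(1+0.1195)^t    t·PV        t(t+1)·PV
  1        27.50        24.5645        24.5645          49.1291
  2        27.50        21.9424        43.8848         131.6545
  3        27.50        19.6002        58.8006         235.2023
  4        27.50        17.5080        70.0320         350.1598
  5     1,027.50       584.3342     2,921.6712      17,530.0274
  Σ                    667.9494     3,118.9532      18,296.1732
P = 667.9494; D_Mac = 4.66945 yrs; D_mod = 4.17101 yrs; C = 21.85589.
Duration effect: -4.17101 × (-0.013) = +0.054223
Convexity effect: 0.5 × 21.85589 × (-0.013)² = +0.0018468
ΔP/P ≈ +0.054223 + 0.0018468 = +0.056070 = +5.6070%.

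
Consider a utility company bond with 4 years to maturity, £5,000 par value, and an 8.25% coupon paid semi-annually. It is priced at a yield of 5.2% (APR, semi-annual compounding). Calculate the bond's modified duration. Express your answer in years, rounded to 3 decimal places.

Periodic yield y = 0.026. First find Macaulay duration:
  t   CF        PV=CF/(1+0.026)^t    t·PV
  1       206.25       201.0234       201.0234
  2       206.25       195.9292       391.8585
  3       206.25       190.9642       572.8925
  4       206.25       186.1249       744.4997
  5       206.25       181.4083       907.0415
  6       206.25       176.8112     1,060.8673
  7       206.25       172.3306     1,206.3143
  8     5,206.25     4,239.8074    33,918.4595
  Σ                  5,544.3993    39,002.9566
P = 5,544.3993; Macaulay duration = 39,002.9566 / 5,544.3993 = 7.03466 half-year periods = 3.51733 years.
Modified duration = D_Mac / (1 + y) = 3.51733 / 1.026 = 3.42820 years.

3.428 years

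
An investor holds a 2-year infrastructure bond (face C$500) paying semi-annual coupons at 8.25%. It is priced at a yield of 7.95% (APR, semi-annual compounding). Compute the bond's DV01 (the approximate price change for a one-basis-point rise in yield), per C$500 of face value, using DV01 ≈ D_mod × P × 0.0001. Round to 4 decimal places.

C$0.0911

Periodic yield y = 0.03975.
  t   CF        PV=CF/(1+0.03975)^t    t·PV
  1       20.625        19.8365        19.8365
  2       20.625        19.0781        38.1563
  3       20.625        18.3488        55.0463
  4      520.625       445.4606     1,781.8424
  Σ                    502.7240     1,894.8815
P = 502.7240; D_Mac = 3.76923 half-year periods = 1.88461 yrs; D_mod = 1.81256 yrs.
DV01 ≈ 1.81256 × 502.7240 × 0.0001 = 0.091122.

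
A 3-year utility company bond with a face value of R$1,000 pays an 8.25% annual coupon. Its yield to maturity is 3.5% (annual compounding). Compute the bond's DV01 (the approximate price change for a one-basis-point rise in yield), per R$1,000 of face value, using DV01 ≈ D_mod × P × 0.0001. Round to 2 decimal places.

Periodic yield y = 0.035.
  t   CF        PV=CF/(1+0.035)^t    t·PV
  1        82.50        79.7101        79.7101
  2        82.50        77.0146       154.0293
  3     1,082.50       976.3530     2,929.0589
  Σ                  1,133.0778     3,162.7983
P = 1,133.0778; D_Mac = 2.79133 yrs; D_mod = 2.69694 yrs.
DV01 ≈ 2.69694 × 1,133.0778 × 0.0001 = 0.305584.

R$0.31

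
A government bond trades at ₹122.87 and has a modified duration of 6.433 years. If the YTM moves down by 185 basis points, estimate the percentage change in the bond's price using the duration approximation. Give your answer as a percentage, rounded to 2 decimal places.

+11.90%

Duration approximation: ΔP/P ≈ -D_mod · Δy = -6.433 × (-0.0185) = +0.1190105.
As a percentage: +11.90105%.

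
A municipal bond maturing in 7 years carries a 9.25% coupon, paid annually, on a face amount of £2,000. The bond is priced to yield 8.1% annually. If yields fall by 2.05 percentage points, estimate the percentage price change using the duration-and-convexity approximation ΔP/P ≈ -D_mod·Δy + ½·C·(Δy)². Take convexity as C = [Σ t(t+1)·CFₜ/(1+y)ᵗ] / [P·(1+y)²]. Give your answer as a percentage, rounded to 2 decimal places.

+11.16%

With y = 0.081:
  t   CF        PV=CF/(1+0.081)^t    t·PV        t(t+1)·PV
  1       185.00       171.1378       171.1378         342.2757
  2       185.00       158.3144       316.6287         949.8862
  3       185.00       146.4518       439.3553       1,757.4213
  4       185.00       135.4781       541.9122       2,709.5611
  5       185.00       125.3266       626.6330       3,759.7980
  6       185.00       115.9358       695.6148       4,869.3036
  7     2,185.00     1,266.6936     8,866.8554      70,934.8428
  Σ                  2,119.3381    11,658.1373      85,323.0887
P = 2,119.3381; D_Mac = 5.50084 yrs; D_mod = 5.08866 yrs; C = 34.45204.
Duration effect: -5.08866 × (-0.0205) = +0.104317
Convexity effect: 0.5 × 34.45204 × (-0.0205)² = +0.0072392
ΔP/P ≈ +0.104317 + 0.0072392 = +0.111557 = +11.1557%.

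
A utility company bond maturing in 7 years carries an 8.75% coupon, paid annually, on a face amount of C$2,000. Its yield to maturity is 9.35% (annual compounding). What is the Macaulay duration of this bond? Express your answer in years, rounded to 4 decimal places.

Periodic yield y = 0.0935. Discount each cash flow and weight by its year:
  t   CF        PV=CF/(1+0.0935)^t    t·PV
  1       175.00       160.0366       160.0366
  2       175.00       146.3526       292.7052
  3       175.00       133.8387       401.5161
  4       175.00       122.3948       489.5791
  5       175.00       111.9294       559.6469
  6       175.00       102.3588       614.1530
  7     2,175.00     1,163.3965     8,143.7754
  Σ                  1,940.3074    10,661.4124
Price P = Σ PV = 1,940.3074.
Macaulay duration = Σ(t·PV) / P = 10,661.4124 / 1,940.3074 = 5.49470 years.

5.4947 years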